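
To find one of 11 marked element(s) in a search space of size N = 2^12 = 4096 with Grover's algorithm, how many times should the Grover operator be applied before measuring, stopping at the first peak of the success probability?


After j Grover iterations the success probability is P(j) = sin^2((2j+1)*theta), where sin(theta) = sqrt(k/N).
N = 2^12 = 4096, k = 11
sin(theta) = sqrt(k/N) = 0.05182226235
theta = arcsin(sqrt(k/N)) = 0.05184548561 rad
P(j) reaches its first maximum when (2j+1)*theta is as close as possible to pi/2, i.e. j = round(pi/(4*theta) - 1/2).
pi/(4*theta) - 1/2 = 14.6488
(For comparison, the common estimate pi/4 * sqrt(N/k) = 15.1556; the exact maximiser is used here.)
Optimal iterations = 15

15


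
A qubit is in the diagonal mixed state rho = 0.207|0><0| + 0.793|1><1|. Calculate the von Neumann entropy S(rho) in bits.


S = -p*log2(p) - (1-p)*log2(1-p)
p = 0.2070, 1-p = 0.7930
= -0.2070 * log2(0.2070) - 0.7930 * log2(0.7930)
= -(-0.4704) - (-0.2653)
= 0.7357

0.7357


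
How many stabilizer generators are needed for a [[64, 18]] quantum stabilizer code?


For an [[n,k]] stabilizer code:
Number of stabilizer generators = n - k
= 64 - 18
= 46

46


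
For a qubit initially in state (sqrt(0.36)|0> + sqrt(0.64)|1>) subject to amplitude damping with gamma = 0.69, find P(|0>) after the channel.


For amplitude damping with parameter gamma on state sqrt(a)|0> + sqrt(b)|1>:
alpha^2 = 0.36, beta^2 = 0.64
P(|0>) = alpha^2 + gamma * beta^2
= 0.36 + 0.69 * 0.64
= 0.36 + 0.4416
= 0.8016

0.8016


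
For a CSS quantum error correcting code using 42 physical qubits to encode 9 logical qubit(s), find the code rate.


Code rate R = k/n
= 9/42
= 0.2143

0.2143


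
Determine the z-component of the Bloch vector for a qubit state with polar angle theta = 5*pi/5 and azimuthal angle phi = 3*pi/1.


theta = 3.1416, phi = 9.4248
r_z = cos(theta) = -1.0000

-1.0000


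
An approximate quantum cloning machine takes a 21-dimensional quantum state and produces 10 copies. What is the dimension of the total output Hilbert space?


Output space = H^(tensor 10) where dim(H) = 21
dim = 21^10
= 441 (after 2 factors)
= 9261 (after 3 factors)
= 194481 (after 4 factors)
= 4084101 (after 5 factors)
= 85766121 (after 6 factors)
= 1801088541 (after 7 factors)
= 37822859361 (after 8 factors)
= 794280046581 (after 9 factors)
= 16679880978201 (after 10 factors)
= 16679880978201

16679880978201


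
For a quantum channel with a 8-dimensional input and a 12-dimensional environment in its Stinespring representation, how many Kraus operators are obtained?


Tracing out the environment in an orthonormal basis {|i>_E} gives Kraus operators K_i = <i|_E U |0>_E.
Number of Kraus operators = dim(H_env) = d_env
= 12

12


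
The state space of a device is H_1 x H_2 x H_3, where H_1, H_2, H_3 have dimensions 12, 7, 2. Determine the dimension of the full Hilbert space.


dim(H_1 x H_2 x H_3) = 12 * 7 * 2
= 84 * 2
= 168

168


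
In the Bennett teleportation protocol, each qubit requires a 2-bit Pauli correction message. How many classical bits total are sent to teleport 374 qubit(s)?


Quantum teleportation requires 2 classical bits per qubit teleported.
374 qubit(s) -> 2 * 374 = 748 classical bits

748


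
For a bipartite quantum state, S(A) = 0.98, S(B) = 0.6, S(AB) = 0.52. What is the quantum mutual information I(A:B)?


I(A:B) = S(A) + S(B) - S(AB)
= 0.98 + 0.6 - 0.52
= 1.0600

1.0600


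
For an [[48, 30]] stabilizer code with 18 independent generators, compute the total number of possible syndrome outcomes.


Each stabilizer generator gives a binary (+1 or -1) measurement outcome.
With 18 independent generators:
Total syndromes = 2^18
= 262144

262144


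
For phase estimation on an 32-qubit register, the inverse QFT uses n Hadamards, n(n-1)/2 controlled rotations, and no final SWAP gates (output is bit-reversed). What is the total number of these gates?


Hadamard gates: 32
Controlled rotations: n*(n-1)/2 = 32*31/2 = 496
SWAP gates: 0 (omitted)
Total = 32 + 496
= 528

528


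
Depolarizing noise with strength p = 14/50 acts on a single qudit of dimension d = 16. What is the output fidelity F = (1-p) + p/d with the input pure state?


F = (1-p) + p/d
= (1 - 0.2800) + 0.2800/16
= 0.7200 + 0.0175
= 0.7375

0.7375


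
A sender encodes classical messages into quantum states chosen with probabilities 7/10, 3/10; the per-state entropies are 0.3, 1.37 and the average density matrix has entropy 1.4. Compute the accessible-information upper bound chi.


chi = S(rho) - sum_i p_i * S(rho_i)
Weighted entropy = 7/10 * 0.3 + 3/10 * 1.37
= 0.6210
chi = 1.4 - 0.6210
= 0.7790

0.7790


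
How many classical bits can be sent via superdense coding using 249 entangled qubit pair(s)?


Superdense coding allows 2 classical bits per shared entangled pair.
249 pair(s) -> 2 * 249 = 498 classical bits

498


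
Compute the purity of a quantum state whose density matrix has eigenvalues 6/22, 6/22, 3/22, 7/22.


tr(rho^2) = sum of eigenvalues squared
= (6/22)^2 + (6/22)^2 + (3/22)^2 + (7/22)^2
= (36 + 36 + 9 + 49) / 484
= 130/484
= 0.2686

0.2686


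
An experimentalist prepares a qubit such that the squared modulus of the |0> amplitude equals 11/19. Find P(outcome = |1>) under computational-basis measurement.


|alpha|^2 = 11/19 = 0.5789
|beta|^2 = 1 - 11/19 = 8/19 = 0.4211
P(|1>) = |beta|^2 = 0.4211

0.4211


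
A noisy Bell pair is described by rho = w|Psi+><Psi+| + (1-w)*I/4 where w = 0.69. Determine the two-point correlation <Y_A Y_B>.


|Psi+> = (|01> + |10>)/sqrt(2)
For the pure Bell state, <Y_A Y_B> = +1 (Bell-state Pauli correlator).
The maximally-mixed part I/4 has tr(I/4 * P tensor P) = 0 for any traceless Pauli P.
So <Y_A Y_B>_rho = w * (+1) + (1 - w) * 0
= 0.69 * (+1)
= 0.6900

0.6900


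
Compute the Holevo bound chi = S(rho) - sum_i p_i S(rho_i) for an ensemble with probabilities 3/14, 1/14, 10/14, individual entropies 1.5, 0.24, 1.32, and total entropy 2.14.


chi = S(rho) - sum_i p_i * S(rho_i)
Weighted entropy = 3/14 * 1.5 + 1/14 * 0.24 + 10/14 * 1.32
= 1.2814
chi = 2.14 - 1.2814
= 0.8586

0.8586


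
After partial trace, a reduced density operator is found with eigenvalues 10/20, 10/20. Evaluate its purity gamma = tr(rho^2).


tr(rho^2) = sum of eigenvalues squared
= (10/20)^2 + (10/20)^2
= (100 + 100) / 400
= 200/400
= 0.5000

0.5000


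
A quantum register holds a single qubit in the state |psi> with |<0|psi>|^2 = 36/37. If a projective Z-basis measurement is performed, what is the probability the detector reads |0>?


|alpha|^2 = 36/37 = 0.9730
|beta|^2 = 1 - 36/37 = 1/37 = 0.0270
P(|0>) = |alpha|^2 = 0.9730

0.9730


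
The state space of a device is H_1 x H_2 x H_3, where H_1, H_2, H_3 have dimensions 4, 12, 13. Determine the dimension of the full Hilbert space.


dim(H_1 x H_2 x H_3) = 4 * 12 * 13
= 48 * 13
= 624

624


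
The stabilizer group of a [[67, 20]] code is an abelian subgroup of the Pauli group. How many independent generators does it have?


For an [[n,k]] stabilizer code:
Number of stabilizer generators = n - k
= 67 - 20
= 47

47


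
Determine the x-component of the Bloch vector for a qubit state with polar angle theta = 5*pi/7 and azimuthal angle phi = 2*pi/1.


theta = 2.2440, phi = 6.2832
r_x = sin(theta)*cos(phi) = 0.7818 * 1.0000
r_x = 0.7818

0.7818


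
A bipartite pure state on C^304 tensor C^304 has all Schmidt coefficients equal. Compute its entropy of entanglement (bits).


For a maximally entangled state in d x d:
S = log2(d) = log2(304)
= 8.2479

8.2479


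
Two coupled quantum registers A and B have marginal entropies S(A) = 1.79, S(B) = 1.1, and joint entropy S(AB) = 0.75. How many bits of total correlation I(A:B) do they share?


I(A:B) = S(A) + S(B) - S(AB)
= 1.79 + 1.1 - 0.75
= 2.1400

2.1400


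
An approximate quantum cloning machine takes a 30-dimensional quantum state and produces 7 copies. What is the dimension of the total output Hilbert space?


Output space = H^(tensor 7) where dim(H) = 30
dim = 30^7
= 900 (after 2 factors)
= 27000 (after 3 factors)
= 810000 (after 4 factors)
= 24300000 (after 5 factors)
= 729000000 (after 6 factors)
= 21870000000 (after 7 factors)
= 21870000000

21870000000


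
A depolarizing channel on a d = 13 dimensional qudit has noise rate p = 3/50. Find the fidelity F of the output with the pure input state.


F = (1-p) + p/d
= (1 - 0.0600) + 0.0600/13
= 0.9400 + 0.0046
= 0.9446

0.9446


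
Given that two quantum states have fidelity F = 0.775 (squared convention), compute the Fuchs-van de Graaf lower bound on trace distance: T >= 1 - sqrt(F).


Fuchs-van de Graaf (squared-fidelity convention): 1 - sqrt(F) <= T <= sqrt(1 - F).
Lower bound: T >= 1 - sqrt(F)
sqrt(F) = sqrt(0.775) = 0.8803
T >= 1 - 0.8803
T >= 0.1197

0.1197


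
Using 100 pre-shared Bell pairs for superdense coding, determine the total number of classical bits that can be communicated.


Superdense coding allows 2 classical bits per shared entangled pair.
100 pair(s) -> 2 * 100 = 200 classical bits

200


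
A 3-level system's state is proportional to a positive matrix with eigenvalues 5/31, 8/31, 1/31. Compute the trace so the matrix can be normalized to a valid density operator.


tr(M) = sum of eigenvalues
= 5/31 + 8/31 + 1/31
= 14/31
= 0.4516

0.4516


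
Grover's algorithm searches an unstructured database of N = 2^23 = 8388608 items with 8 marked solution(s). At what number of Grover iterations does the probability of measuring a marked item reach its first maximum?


After j Grover iterations the success probability is P(j) = sin^2((2j+1)*theta), where sin(theta) = sqrt(k/N).
N = 2^23 = 8388608, k = 8
sin(theta) = sqrt(k/N) = 0.0009765625
theta = arcsin(sqrt(k/N)) = 0.0009765626552 rad
P(j) reaches its first maximum when (2j+1)*theta is as close as possible to pi/2, i.e. j = round(pi/(4*theta) - 1/2).
pi/(4*theta) - 1/2 = 803.7476
(For comparison, the common estimate pi/4 * sqrt(N/k) = 804.2477; the exact maximiser is used here.)
Optimal iterations = 804

804


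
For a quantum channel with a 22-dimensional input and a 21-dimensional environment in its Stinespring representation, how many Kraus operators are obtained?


Tracing out the environment in an orthonormal basis {|i>_E} gives Kraus operators K_i = <i|_E U |0>_E.
Number of Kraus operators = dim(H_env) = d_env
= 21

21


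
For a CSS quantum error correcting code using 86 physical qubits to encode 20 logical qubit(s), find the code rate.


Code rate R = k/n
= 20/86
= 0.2326

0.2326


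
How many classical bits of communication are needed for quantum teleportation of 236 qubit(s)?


Quantum teleportation requires 2 classical bits per qubit teleported.
236 qubit(s) -> 2 * 236 = 472 classical bits

472


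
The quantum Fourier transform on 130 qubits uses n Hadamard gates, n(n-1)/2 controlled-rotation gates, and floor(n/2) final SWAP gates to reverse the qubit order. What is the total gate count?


Hadamard gates: 130
Controlled rotations: n*(n-1)/2 = 130*129/2 = 8385
SWAP gates: floor(n/2) = floor(130/2) = 65
Total = 130 + 8385 + 65
= 8580

8580


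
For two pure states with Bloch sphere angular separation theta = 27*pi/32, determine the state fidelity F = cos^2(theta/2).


For states separated by angle theta on Bloch sphere:
F = cos^2(theta/2)
theta = 27*pi/32 = 2.6507
theta/2 = 1.3254
cos(theta/2) = 0.2430
F = 0.0590

0.0590


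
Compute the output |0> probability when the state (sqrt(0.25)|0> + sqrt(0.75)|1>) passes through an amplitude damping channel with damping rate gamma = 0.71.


For amplitude damping with parameter gamma on state sqrt(a)|0> + sqrt(b)|1>:
alpha^2 = 0.25, beta^2 = 0.75
P(|0>) = alpha^2 + gamma * beta^2
= 0.25 + 0.71 * 0.75
= 0.25 + 0.5325
= 0.7825

0.7825


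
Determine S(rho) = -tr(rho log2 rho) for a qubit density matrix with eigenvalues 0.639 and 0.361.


S = -p*log2(p) - (1-p)*log2(1-p)
p = 0.6390, 1-p = 0.3610
= -0.6390 * log2(0.6390) - 0.3610 * log2(0.3610)
= -(-0.4129) - (-0.5306)
= 0.9435

0.9435


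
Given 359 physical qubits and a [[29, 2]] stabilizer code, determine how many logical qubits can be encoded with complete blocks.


Each code block uses 29 physical qubits for 2 logical qubit(s).
Number of complete blocks = floor(359 / 29) = 12
Logical qubits = 12 * 2
= 24

24


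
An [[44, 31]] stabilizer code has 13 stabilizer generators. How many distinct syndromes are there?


Each stabilizer generator gives a binary (+1 or -1) measurement outcome.
With 13 independent generators:
Total syndromes = 2^13
= 8192

8192


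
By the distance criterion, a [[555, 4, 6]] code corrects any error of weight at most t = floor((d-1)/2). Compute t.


Code parameters: [[555, 4, 6]], distance d = 6.
Number of correctable errors = floor((d-1)/2)
= floor((6 - 1)/2)
= floor(5/2)
= 2

2


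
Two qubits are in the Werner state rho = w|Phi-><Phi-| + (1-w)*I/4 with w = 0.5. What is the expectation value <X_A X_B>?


|Phi-> = (|00> - |11>)/sqrt(2)
For the pure Bell state, <X_A X_B> = -1 (Bell-state Pauli correlator).
The maximally-mixed part I/4 has tr(I/4 * P tensor P) = 0 for any traceless Pauli P.
So <X_A X_B>_rho = w * (-1) + (1 - w) * 0
= 0.5 * (-1)
= -0.5000

-0.5000


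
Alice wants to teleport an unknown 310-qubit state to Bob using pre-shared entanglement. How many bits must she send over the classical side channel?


Quantum teleportation requires 2 classical bits per qubit teleported.
310 qubit(s) -> 2 * 310 = 620 classical bits

620


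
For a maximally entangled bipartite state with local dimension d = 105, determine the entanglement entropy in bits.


For a maximally entangled state in d x d:
S = log2(d) = log2(105)
= 6.7142

6.7142


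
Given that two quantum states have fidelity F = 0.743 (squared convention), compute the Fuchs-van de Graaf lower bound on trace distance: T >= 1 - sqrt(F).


Fuchs-van de Graaf (squared-fidelity convention): 1 - sqrt(F) <= T <= sqrt(1 - F).
Lower bound: T >= 1 - sqrt(F)
sqrt(F) = sqrt(0.743) = 0.8620
T >= 1 - 0.8620
T >= 0.1380

0.1380


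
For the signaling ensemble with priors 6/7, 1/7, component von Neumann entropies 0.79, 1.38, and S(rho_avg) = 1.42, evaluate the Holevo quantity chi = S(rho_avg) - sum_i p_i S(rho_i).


chi = S(rho) - sum_i p_i * S(rho_i)
Weighted entropy = 6/7 * 0.79 + 1/7 * 1.38
= 0.8743
chi = 1.42 - 0.8743
= 0.5457

0.5457


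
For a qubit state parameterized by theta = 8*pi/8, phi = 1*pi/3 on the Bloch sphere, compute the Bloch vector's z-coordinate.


theta = 3.1416, phi = 1.0472
r_z = cos(theta) = -1.0000

-1.0000


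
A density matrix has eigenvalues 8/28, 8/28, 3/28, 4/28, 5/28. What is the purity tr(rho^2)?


tr(rho^2) = sum of eigenvalues squared
= (8/28)^2 + (8/28)^2 + (3/28)^2 + (4/28)^2 + (5/28)^2
= (64 + 64 + 9 + 16 + 25) / 784
= 178/784
= 0.2270

0.2270


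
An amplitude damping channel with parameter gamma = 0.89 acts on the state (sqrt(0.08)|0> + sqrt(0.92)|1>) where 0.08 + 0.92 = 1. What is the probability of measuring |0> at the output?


For amplitude damping with parameter gamma on state sqrt(a)|0> + sqrt(b)|1>:
alpha^2 = 0.08, beta^2 = 0.92
P(|0>) = alpha^2 + gamma * beta^2
= 0.08 + 0.89 * 0.92
= 0.08 + 0.8188
= 0.8988

0.8988


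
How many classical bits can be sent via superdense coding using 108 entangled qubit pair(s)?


Superdense coding allows 2 classical bits per shared entangled pair.
108 pair(s) -> 2 * 108 = 216 classical bits

216


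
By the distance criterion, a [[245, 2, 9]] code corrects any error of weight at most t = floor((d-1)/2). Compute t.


Code parameters: [[245, 2, 9]], distance d = 9.
Number of correctable errors = floor((d-1)/2)
= floor((9 - 1)/2)
= floor(8/2)
= 4

4


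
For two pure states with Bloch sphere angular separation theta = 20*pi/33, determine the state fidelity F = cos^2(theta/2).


For states separated by angle theta on Bloch sphere:
F = cos^2(theta/2)
theta = 20*pi/33 = 1.9040
theta/2 = 0.9520
cos(theta/2) = 0.5801
F = 0.3365

0.3365


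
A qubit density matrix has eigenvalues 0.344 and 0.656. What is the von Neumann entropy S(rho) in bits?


S = -p*log2(p) - (1-p)*log2(1-p)
p = 0.3440, 1-p = 0.6560
= -0.3440 * log2(0.3440) - 0.6560 * log2(0.6560)
= -(-0.5296) - (-0.3990)
= 0.9286

0.9286


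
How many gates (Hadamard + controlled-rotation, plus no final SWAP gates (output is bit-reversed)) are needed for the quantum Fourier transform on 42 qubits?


Hadamard gates: 42
Controlled rotations: n*(n-1)/2 = 42*41/2 = 861
SWAP gates: 0 (omitted)
Total = 42 + 861
= 903

903


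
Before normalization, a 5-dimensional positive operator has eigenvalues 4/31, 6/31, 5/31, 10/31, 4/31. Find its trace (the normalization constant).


tr(M) = sum of eigenvalues
= 4/31 + 6/31 + 5/31 + 10/31 + 4/31
= 29/31
= 0.9355

0.9355


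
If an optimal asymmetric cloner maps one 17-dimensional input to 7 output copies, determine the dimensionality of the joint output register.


Output space = H^(tensor 7) where dim(H) = 17
dim = 17^7
= 289 (after 2 factors)
= 4913 (after 3 factors)
= 83521 (after 4 factors)
= 1419857 (after 5 factors)
= 24137569 (after 6 factors)
= 410338673 (after 7 factors)
= 410338673

410338673


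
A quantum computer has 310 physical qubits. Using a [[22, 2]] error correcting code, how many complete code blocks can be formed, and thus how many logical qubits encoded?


Each code block uses 22 physical qubits for 2 logical qubit(s).
Number of complete blocks = floor(310 / 22) = 14
Logical qubits = 14 * 2
= 28

28


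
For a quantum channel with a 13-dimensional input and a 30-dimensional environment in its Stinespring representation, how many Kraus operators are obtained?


Tracing out the environment in an orthonormal basis {|i>_E} gives Kraus operators K_i = <i|_E U |0>_E.
Number of Kraus operators = dim(H_env) = d_env
= 30

30


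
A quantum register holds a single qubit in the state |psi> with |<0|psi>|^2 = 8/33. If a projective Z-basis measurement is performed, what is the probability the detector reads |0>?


|alpha|^2 = 8/33 = 0.2424
|beta|^2 = 1 - 8/33 = 25/33 = 0.7576
P(|0>) = |alpha|^2 = 0.2424

0.2424


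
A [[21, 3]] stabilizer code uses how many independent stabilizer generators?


For an [[n,k]] stabilizer code:
Number of stabilizer generators = n - k
= 21 - 3
= 18

18


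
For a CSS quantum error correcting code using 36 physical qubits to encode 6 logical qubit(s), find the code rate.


Code rate R = k/n
= 6/36
= 0.1667

0.1667


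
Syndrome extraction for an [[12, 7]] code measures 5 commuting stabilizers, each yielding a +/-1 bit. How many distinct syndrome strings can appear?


Each stabilizer generator gives a binary (+1 or -1) measurement outcome.
With 5 independent generators:
Total syndromes = 2^5
= 32

32


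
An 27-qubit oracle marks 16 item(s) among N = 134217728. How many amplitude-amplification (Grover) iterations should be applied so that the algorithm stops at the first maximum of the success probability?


After j Grover iterations the success probability is P(j) = sin^2((2j+1)*theta), where sin(theta) = sqrt(k/N).
N = 2^27 = 134217728, k = 16
sin(theta) = sqrt(k/N) = 0.000345266983
theta = arcsin(sqrt(k/N)) = 0.0003452669899 rad
P(j) reaches its first maximum when (2j+1)*theta is as close as possible to pi/2, i.e. j = round(pi/(4*theta) - 1/2).
pi/(4*theta) - 1/2 = 2274.2560
(For comparison, the common estimate pi/4 * sqrt(N/k) = 2274.7561; the exact maximiser is used here.)
Optimal iterations = 2274

2274


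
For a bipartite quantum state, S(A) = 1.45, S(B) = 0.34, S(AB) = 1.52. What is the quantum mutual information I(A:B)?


I(A:B) = S(A) + S(B) - S(AB)
= 1.45 + 0.34 - 1.52
= 0.2700

0.2700


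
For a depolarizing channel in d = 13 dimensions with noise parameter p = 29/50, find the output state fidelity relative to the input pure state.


F = (1-p) + p/d
= (1 - 0.5800) + 0.5800/13
= 0.4200 + 0.0446
= 0.4646

0.4646


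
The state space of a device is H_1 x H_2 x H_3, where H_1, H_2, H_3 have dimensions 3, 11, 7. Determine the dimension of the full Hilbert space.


dim(H_1 x H_2 x H_3) = 3 * 11 * 7
= 33 * 7
= 231

231


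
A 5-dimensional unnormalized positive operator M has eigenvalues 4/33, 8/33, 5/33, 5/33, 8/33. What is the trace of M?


tr(M) = sum of eigenvalues
= 4/33 + 8/33 + 5/33 + 5/33 + 8/33
= 30/33
= 0.9091

0.9091


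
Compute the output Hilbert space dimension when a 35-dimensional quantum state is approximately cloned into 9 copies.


Output space = H^(tensor 9) where dim(H) = 35
dim = 35^9
= 1225 (after 2 factors)
= 42875 (after 3 factors)
= 1500625 (after 4 factors)
= 52521875 (after 5 factors)
= 1838265625 (after 6 factors)
= 64339296875 (after 7 factors)
= 2251875390625 (after 8 factors)
= 78815638671875 (after 9 factors)
= 78815638671875

78815638671875


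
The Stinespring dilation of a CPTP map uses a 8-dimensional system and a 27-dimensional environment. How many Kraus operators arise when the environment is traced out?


Tracing out the environment in an orthonormal basis {|i>_E} gives Kraus operators K_i = <i|_E U |0>_E.
Number of Kraus operators = dim(H_env) = d_env
= 27

27


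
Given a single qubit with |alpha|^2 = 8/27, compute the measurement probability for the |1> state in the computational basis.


|alpha|^2 = 8/27 = 0.2963
|beta|^2 = 1 - 8/27 = 19/27 = 0.7037
P(|1>) = |beta|^2 = 0.7037

0.7037


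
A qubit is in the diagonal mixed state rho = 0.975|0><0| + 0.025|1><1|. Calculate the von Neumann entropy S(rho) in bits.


S = -p*log2(p) - (1-p)*log2(1-p)
p = 0.9750, 1-p = 0.0250
= -0.9750 * log2(0.9750) - 0.0250 * log2(0.0250)
= -(-0.0356) - (-0.1330)
= 0.1687

0.1687


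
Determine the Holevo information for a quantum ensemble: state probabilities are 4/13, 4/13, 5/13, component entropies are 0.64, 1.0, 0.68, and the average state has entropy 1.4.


chi = S(rho) - sum_i p_i * S(rho_i)
Weighted entropy = 4/13 * 0.64 + 4/13 * 1.0 + 5/13 * 0.68
= 0.7662
chi = 1.4 - 0.7662
= 0.6338

0.6338


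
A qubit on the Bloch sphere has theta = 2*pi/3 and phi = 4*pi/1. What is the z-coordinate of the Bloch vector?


theta = 2.0944, phi = 12.5664
r_z = cos(theta) = -0.5000

-0.5000


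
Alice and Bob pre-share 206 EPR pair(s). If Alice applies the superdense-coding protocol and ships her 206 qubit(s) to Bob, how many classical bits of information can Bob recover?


Superdense coding allows 2 classical bits per shared entangled pair.
206 pair(s) -> 2 * 206 = 412 classical bits

412


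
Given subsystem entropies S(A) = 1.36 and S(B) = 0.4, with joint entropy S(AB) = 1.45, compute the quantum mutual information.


I(A:B) = S(A) + S(B) - S(AB)
= 1.36 + 0.4 - 1.45
= 0.3100

0.3100


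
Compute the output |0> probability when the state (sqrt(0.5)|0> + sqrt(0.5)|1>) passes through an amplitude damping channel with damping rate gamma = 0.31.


For amplitude damping with parameter gamma on state sqrt(a)|0> + sqrt(b)|1>:
alpha^2 = 0.5, beta^2 = 0.5
P(|0>) = alpha^2 + gamma * beta^2
= 0.5 + 0.31 * 0.5
= 0.5 + 0.1550
= 0.6550

0.6550


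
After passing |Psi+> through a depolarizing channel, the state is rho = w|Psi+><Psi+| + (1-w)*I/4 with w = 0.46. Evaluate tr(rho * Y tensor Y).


|Psi+> = (|01> + |10>)/sqrt(2)
For the pure Bell state, <Y_A Y_B> = +1 (Bell-state Pauli correlator).
The maximally-mixed part I/4 has tr(I/4 * P tensor P) = 0 for any traceless Pauli P.
So <Y_A Y_B>_rho = w * (+1) + (1 - w) * 0
= 0.46 * (+1)
= 0.4600

0.4600


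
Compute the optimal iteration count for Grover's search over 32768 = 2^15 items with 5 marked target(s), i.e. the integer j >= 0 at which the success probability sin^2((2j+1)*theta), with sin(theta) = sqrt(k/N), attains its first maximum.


After j Grover iterations the success probability is P(j) = sin^2((2j+1)*theta), where sin(theta) = sqrt(k/N).
N = 2^15 = 32768, k = 5
sin(theta) = sqrt(k/N) = 0.01235264711
theta = arcsin(sqrt(k/N)) = 0.01235296128 rad
P(j) reaches its first maximum when (2j+1)*theta is as close as possible to pi/2, i.e. j = round(pi/(4*theta) - 1/2).
pi/(4*theta) - 1/2 = 63.0797
(For comparison, the common estimate pi/4 * sqrt(N/k) = 63.5814; the exact maximiser is used here.)
Optimal iterations = 63

63


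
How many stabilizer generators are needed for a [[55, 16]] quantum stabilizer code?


For an [[n,k]] stabilizer code:
Number of stabilizer generators = n - k
= 55 - 16
= 39

39


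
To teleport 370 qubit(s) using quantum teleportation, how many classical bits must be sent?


Quantum teleportation requires 2 classical bits per qubit teleported.
370 qubit(s) -> 2 * 370 = 740 classical bits

740


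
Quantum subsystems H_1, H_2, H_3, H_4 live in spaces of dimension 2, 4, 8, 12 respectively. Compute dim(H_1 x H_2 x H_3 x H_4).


dim(H_1 x H_2 x H_3 x H_4) = 2 * 4 * 8 * 12
= 8 * 8 * 12
= 64 * 12
= 768

768


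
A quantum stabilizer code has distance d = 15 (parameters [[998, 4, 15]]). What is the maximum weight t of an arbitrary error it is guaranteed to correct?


Code parameters: [[998, 4, 15]], distance d = 15.
Number of correctable errors = floor((d-1)/2)
= floor((15 - 1)/2)
= floor(14/2)
= 7

7


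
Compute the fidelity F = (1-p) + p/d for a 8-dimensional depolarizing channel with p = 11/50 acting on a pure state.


F = (1-p) + p/d
= (1 - 0.2200) + 0.2200/8
= 0.7800 + 0.0275
= 0.8075

0.8075


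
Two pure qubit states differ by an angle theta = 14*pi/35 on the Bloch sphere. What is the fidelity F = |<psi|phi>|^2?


For states separated by angle theta on Bloch sphere:
F = cos^2(theta/2)
theta = 14*pi/35 = 1.2566
theta/2 = 0.6283
cos(theta/2) = 0.8090
F = 0.6545

0.6545


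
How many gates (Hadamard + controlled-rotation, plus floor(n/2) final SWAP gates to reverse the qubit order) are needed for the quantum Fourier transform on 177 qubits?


Hadamard gates: 177
Controlled rotations: n*(n-1)/2 = 177*176/2 = 15576
SWAP gates: floor(n/2) = floor(177/2) = 88
Total = 177 + 15576 + 88
= 15841

15841


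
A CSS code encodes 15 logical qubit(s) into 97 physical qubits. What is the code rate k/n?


Code rate R = k/n
= 15/97
= 0.1546

0.1546


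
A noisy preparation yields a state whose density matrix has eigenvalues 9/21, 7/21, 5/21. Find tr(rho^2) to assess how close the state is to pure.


tr(rho^2) = sum of eigenvalues squared
= (9/21)^2 + (7/21)^2 + (5/21)^2
= (81 + 49 + 25) / 441
= 155/441
= 0.3515

0.3515


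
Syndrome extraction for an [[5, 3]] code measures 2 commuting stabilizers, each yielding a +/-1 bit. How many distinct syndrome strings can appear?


Each stabilizer generator gives a binary (+1 or -1) measurement outcome.
With 2 independent generators:
Total syndromes = 2^2
= 4

4


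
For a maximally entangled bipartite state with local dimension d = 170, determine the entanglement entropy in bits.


For a maximally entangled state in d x d:
S = log2(d) = log2(170)
= 7.4094

7.4094


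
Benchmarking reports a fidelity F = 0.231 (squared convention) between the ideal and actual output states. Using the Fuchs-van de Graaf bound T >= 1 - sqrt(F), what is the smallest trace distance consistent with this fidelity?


Fuchs-van de Graaf (squared-fidelity convention): 1 - sqrt(F) <= T <= sqrt(1 - F).
Lower bound: T >= 1 - sqrt(F)
sqrt(F) = sqrt(0.231) = 0.4806
T >= 1 - 0.4806
T >= 0.5194

0.5194


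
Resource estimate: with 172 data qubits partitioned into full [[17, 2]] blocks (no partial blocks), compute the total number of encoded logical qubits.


Each code block uses 17 physical qubits for 2 logical qubit(s).
Number of complete blocks = floor(172 / 17) = 10
Logical qubits = 10 * 2
= 20

20


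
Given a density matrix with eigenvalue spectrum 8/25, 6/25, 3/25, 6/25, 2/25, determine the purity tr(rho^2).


tr(rho^2) = sum of eigenvalues squared
= (8/25)^2 + (6/25)^2 + (3/25)^2 + (6/25)^2 + (2/25)^2
= (64 + 36 + 9 + 36 + 4) / 625
= 149/625
= 0.2384

0.2384


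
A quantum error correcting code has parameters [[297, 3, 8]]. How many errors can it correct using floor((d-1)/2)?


Code parameters: [[297, 3, 8]], distance d = 8.
Number of correctable errors = floor((d-1)/2)
= floor((8 - 1)/2)
= floor(7/2)
= 3

3


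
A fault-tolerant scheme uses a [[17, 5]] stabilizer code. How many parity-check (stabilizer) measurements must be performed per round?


For an [[n,k]] stabilizer code:
Number of stabilizer generators = n - k
= 17 - 5
= 12

12


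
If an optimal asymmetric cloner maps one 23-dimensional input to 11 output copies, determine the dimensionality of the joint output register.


Output space = H^(tensor 11) where dim(H) = 23
dim = 23^11
= 529 (after 2 factors)
= 12167 (after 3 factors)
= 279841 (after 4 factors)
= 6436343 (after 5 factors)
= 148035889 (after 6 factors)
= 3404825447 (after 7 factors)
= 78310985281 (after 8 factors)
= 1801152661463 (after 9 factors)
= 41426511213649 (after 10 factors)
= 952809757913927 (after 11 factors)
= 952809757913927

952809757913927


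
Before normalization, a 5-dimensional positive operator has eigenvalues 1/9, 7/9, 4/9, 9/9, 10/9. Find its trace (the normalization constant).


tr(M) = sum of eigenvalues
= 1/9 + 7/9 + 4/9 + 9/9 + 10/9
= 31/9
= 3.4444

3.4444


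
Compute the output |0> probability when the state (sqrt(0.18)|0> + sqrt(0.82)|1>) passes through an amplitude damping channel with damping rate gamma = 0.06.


For amplitude damping with parameter gamma on state sqrt(a)|0> + sqrt(b)|1>:
alpha^2 = 0.18, beta^2 = 0.82
P(|0>) = alpha^2 + gamma * beta^2
= 0.18 + 0.06 * 0.82
= 0.18 + 0.0492
= 0.2292

0.2292


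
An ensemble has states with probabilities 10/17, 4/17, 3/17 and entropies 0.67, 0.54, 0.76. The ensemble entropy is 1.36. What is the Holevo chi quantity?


chi = S(rho) - sum_i p_i * S(rho_i)
Weighted entropy = 10/17 * 0.67 + 4/17 * 0.54 + 3/17 * 0.76
= 0.6553
chi = 1.36 - 0.6553
= 0.7047

0.7047


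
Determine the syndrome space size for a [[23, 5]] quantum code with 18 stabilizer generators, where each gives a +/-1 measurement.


Each stabilizer generator gives a binary (+1 or -1) measurement outcome.
With 18 independent generators:
Total syndromes = 2^18
= 262144

262144


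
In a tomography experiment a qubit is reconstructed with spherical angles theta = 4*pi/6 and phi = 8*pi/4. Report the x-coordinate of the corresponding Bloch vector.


theta = 2.0944, phi = 6.2832
r_x = sin(theta)*cos(phi) = 0.8660 * 1.0000
r_x = 0.8660

0.8660


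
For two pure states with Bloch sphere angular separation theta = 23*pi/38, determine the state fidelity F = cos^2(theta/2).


For states separated by angle theta on Bloch sphere:
F = cos^2(theta/2)
theta = 23*pi/38 = 1.9015
theta/2 = 0.9507
cos(theta/2) = 0.5811
F = 0.3377

0.3377


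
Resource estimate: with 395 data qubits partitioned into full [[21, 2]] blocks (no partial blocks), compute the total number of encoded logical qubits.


Each code block uses 21 physical qubits for 2 logical qubit(s).
Number of complete blocks = floor(395 / 21) = 18
Logical qubits = 18 * 2
= 36

36


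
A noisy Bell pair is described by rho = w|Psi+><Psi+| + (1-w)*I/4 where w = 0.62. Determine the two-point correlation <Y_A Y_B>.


|Psi+> = (|01> + |10>)/sqrt(2)
For the pure Bell state, <Y_A Y_B> = +1 (Bell-state Pauli correlator).
The maximally-mixed part I/4 has tr(I/4 * P tensor P) = 0 for any traceless Pauli P.
So <Y_A Y_B>_rho = w * (+1) + (1 - w) * 0
= 0.62 * (+1)
= 0.6200

0.6200


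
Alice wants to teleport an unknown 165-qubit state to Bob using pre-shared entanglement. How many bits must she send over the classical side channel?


Quantum teleportation requires 2 classical bits per qubit teleported.
165 qubit(s) -> 2 * 165 = 330 classical bits

330


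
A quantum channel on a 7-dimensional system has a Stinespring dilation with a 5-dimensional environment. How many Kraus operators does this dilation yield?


Tracing out the environment in an orthonormal basis {|i>_E} gives Kraus operators K_i = <i|_E U |0>_E.
Number of Kraus operators = dim(H_env) = d_env
= 5

5


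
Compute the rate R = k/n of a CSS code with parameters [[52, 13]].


Code rate R = k/n
= 13/52
= 0.2500

0.2500


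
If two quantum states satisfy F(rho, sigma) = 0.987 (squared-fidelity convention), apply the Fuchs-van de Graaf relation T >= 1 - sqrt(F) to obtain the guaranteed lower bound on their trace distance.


Fuchs-van de Graaf (squared-fidelity convention): 1 - sqrt(F) <= T <= sqrt(1 - F).
Lower bound: T >= 1 - sqrt(F)
sqrt(F) = sqrt(0.987) = 0.9935
T >= 1 - 0.9935
T >= 0.0065

0.0065


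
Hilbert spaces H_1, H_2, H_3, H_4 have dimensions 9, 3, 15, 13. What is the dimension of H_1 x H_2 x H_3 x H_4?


dim(H_1 x H_2 x H_3 x H_4) = 9 * 3 * 15 * 13
= 27 * 15 * 13
= 405 * 13
= 5265

5265


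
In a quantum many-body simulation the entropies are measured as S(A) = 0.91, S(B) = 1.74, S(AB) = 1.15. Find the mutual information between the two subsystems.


I(A:B) = S(A) + S(B) - S(AB)
= 0.91 + 1.74 - 1.15
= 1.5000

1.5000


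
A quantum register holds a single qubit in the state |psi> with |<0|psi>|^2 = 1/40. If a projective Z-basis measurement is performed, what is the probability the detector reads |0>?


|alpha|^2 = 1/40 = 0.0250
|beta|^2 = 1 - 1/40 = 39/40 = 0.9750
P(|0>) = |alpha|^2 = 0.0250

0.0250


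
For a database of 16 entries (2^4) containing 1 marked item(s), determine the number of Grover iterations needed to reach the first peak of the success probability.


After j Grover iterations the success probability is P(j) = sin^2((2j+1)*theta), where sin(theta) = sqrt(k/N).
N = 2^4 = 16, k = 1
sin(theta) = sqrt(k/N) = 0.25
theta = arcsin(sqrt(k/N)) = 0.2526802551 rad
P(j) reaches its first maximum when (2j+1)*theta is as close as possible to pi/2, i.e. j = round(pi/(4*theta) - 1/2).
pi/(4*theta) - 1/2 = 2.6083
(For comparison, the common estimate pi/4 * sqrt(N/k) = 3.1416; the exact maximiser is used here.)
Optimal iterations = 3

3


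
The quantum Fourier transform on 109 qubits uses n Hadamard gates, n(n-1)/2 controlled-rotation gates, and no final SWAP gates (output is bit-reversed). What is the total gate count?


Hadamard gates: 109
Controlled rotations: n*(n-1)/2 = 109*108/2 = 5886
SWAP gates: 0 (omitted)
Total = 109 + 5886
= 5995

5995


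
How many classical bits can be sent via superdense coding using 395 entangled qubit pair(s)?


Superdense coding allows 2 classical bits per shared entangled pair.
395 pair(s) -> 2 * 395 = 790 classical bits

790


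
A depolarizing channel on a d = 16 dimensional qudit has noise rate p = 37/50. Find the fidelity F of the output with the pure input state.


F = (1-p) + p/d
= (1 - 0.7400) + 0.7400/16
= 0.2600 + 0.0462
= 0.3063

0.3063


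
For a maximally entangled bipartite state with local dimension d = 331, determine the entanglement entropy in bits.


For a maximally entangled state in d x d:
S = log2(d) = log2(331)
= 8.3707

8.3707


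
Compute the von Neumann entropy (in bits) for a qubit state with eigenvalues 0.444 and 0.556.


S = -p*log2(p) - (1-p)*log2(1-p)
p = 0.4440, 1-p = 0.5560
= -0.4440 * log2(0.4440) - 0.5560 * log2(0.5560)
= -(-0.5201) - (-0.4708)
= 0.9909

0.9909


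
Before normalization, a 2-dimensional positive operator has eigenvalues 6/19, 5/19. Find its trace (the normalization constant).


tr(M) = sum of eigenvalues
= 6/19 + 5/19
= 11/19
= 0.5789

0.5789


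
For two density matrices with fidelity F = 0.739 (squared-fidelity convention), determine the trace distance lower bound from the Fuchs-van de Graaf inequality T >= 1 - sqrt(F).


Fuchs-van de Graaf (squared-fidelity convention): 1 - sqrt(F) <= T <= sqrt(1 - F).
Lower bound: T >= 1 - sqrt(F)
sqrt(F) = sqrt(0.739) = 0.8597
T >= 1 - 0.8597
T >= 0.1403

0.1403


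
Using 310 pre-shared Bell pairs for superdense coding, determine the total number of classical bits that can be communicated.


Superdense coding allows 2 classical bits per shared entangled pair.
310 pair(s) -> 2 * 310 = 620 classical bits

620


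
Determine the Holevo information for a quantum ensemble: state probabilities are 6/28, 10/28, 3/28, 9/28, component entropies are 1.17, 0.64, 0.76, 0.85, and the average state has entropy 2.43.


chi = S(rho) - sum_i p_i * S(rho_i)
Weighted entropy = 6/28 * 1.17 + 10/28 * 0.64 + 3/28 * 0.76 + 9/28 * 0.85
= 0.8339
chi = 2.43 - 0.8339
= 1.5961

1.5961


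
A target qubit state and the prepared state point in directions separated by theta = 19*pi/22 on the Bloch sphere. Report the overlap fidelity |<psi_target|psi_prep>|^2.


For states separated by angle theta on Bloch sphere:
F = cos^2(theta/2)
theta = 19*pi/22 = 2.7132
theta/2 = 1.3566
cos(theta/2) = 0.2126
F = 0.0452

0.0452


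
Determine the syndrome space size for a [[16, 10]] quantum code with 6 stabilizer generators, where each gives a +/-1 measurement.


Each stabilizer generator gives a binary (+1 or -1) measurement outcome.
With 6 independent generators:
Total syndromes = 2^6
= 64

64


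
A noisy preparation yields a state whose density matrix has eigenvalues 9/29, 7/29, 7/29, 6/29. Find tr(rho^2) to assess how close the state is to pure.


tr(rho^2) = sum of eigenvalues squared
= (9/29)^2 + (7/29)^2 + (7/29)^2 + (6/29)^2
= (81 + 49 + 49 + 36) / 841
= 215/841
= 0.2556

0.2556


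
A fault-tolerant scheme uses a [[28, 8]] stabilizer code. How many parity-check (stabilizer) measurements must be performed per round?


For an [[n,k]] stabilizer code:
Number of stabilizer generators = n - k
= 28 - 8
= 20

20


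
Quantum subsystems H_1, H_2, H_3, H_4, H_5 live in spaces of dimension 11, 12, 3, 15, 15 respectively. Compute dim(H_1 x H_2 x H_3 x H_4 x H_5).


dim(H_1 x H_2 x H_3 x H_4 x H_5) = 11 * 12 * 3 * 15 * 15
= 132 * 3 * 15 * 15
= 396 * 15 * 15
= 5940 * 15
= 89100

89100


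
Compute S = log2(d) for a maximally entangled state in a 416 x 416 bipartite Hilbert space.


For a maximally entangled state in d x d:
S = log2(d) = log2(416)
= 8.7004

8.7004


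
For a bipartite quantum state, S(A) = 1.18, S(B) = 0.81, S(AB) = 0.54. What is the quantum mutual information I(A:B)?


I(A:B) = S(A) + S(B) - S(AB)
= 1.18 + 0.81 - 0.54
= 1.4500

1.4500


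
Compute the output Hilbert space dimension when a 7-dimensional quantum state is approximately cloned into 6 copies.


Output space = H^(tensor 6) where dim(H) = 7
dim = 7^6
= 49 (after 2 factors)
= 343 (after 3 factors)
= 2401 (after 4 factors)
= 16807 (after 5 factors)
= 117649 (after 6 factors)
= 117649

117649


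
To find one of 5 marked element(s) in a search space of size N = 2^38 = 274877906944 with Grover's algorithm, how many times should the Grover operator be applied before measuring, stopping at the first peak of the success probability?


After j Grover iterations the success probability is P(j) = sin^2((2j+1)*theta), where sin(theta) = sqrt(k/N).
N = 2^38 = 274877906944, k = 5
sin(theta) = sqrt(k/N) = 4.2649612e-06
theta = arcsin(sqrt(k/N)) = 4.2649612e-06 rad
P(j) reaches its first maximum when (2j+1)*theta is as close as possible to pi/2, i.e. j = round(pi/(4*theta) - 1/2).
pi/(4*theta) - 1/2 = 184150.8033
(For comparison, the common estimate pi/4 * sqrt(N/k) = 184151.3033; the exact maximiser is used here.)
Optimal iterations = 184151

184151


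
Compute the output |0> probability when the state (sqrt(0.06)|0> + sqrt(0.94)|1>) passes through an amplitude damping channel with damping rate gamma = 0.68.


For amplitude damping with parameter gamma on state sqrt(a)|0> + sqrt(b)|1>:
alpha^2 = 0.06, beta^2 = 0.94
P(|0>) = alpha^2 + gamma * beta^2
= 0.06 + 0.68 * 0.94
= 0.06 + 0.6392
= 0.6992

0.6992


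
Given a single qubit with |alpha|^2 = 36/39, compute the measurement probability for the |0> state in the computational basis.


|alpha|^2 = 36/39 = 0.9231
|beta|^2 = 1 - 36/39 = 3/39 = 0.0769
P(|0>) = |alpha|^2 = 0.9231

0.9231
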